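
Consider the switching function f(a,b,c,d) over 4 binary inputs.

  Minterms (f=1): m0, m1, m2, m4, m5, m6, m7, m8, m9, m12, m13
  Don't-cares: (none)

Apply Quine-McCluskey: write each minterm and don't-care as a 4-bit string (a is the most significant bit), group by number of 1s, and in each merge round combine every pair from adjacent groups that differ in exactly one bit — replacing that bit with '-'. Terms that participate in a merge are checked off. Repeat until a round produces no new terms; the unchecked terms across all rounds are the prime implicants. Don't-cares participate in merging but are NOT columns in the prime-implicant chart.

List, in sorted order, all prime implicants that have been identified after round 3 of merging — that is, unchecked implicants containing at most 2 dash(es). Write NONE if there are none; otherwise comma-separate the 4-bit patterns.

0--0, 01--

Round 0: 0000✓ 0001✓ 0010✓ 0100✓ 0101✓ 0110✓ 0111✓ 1000✓ 1001✓ 1100✓ 1101✓
Round 1: -000✓ -001✓ -100✓ -101✓ 0-00✓ 0-01✓ 0-10✓ 00-0✓ 000-✓ 01-0✓ 01-1✓ 010-✓ 011-✓ 1-00✓ 1-01✓ 100-✓ 110-✓
Round 2: --00✓ --01✓ -00-✓ -10-✓ 0--0 0-0-✓ 01-- 1-0-✓
Round 3: --0-
PIs = {--0-, 0--0, 01--}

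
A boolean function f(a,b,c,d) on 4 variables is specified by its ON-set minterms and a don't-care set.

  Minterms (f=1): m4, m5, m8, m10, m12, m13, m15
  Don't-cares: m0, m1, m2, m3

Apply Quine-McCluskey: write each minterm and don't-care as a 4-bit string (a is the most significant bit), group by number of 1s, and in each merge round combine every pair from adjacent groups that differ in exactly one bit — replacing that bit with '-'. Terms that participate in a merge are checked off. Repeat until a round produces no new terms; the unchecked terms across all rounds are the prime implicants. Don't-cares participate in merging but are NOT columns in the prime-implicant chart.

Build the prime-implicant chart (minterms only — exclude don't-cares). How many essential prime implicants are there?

2

Round 0: 0000✓ 0001✓ 0010✓ 0011✓ 0100✓ 0101✓ 1000✓ 1010✓ 1100✓ 1101✓ 1111✓
Round 1: -000✓ -010✓ -100✓ -101✓ 0-00✓ 0-01✓ 00-0✓ 00-1✓ 000-✓ 001-✓ 010-✓ 1-00✓ 10-0✓ 11-1 110-✓
Round 2: --00 -0-0 -10- 0-0- 00--
PIs = {--00, -0-0, -10-, 0-0-, 00--, 11-1}
Coverage chart:
  m4: --00,-10-,0-0-
  m5: -10-,0-0-
  m8: --00,-0-0
  m10: -0-0 ←essential
  m12: --00,-10-
  m13: -10-,11-1
  m15: 11-1 ←essential
Essential: -0-0, 11-1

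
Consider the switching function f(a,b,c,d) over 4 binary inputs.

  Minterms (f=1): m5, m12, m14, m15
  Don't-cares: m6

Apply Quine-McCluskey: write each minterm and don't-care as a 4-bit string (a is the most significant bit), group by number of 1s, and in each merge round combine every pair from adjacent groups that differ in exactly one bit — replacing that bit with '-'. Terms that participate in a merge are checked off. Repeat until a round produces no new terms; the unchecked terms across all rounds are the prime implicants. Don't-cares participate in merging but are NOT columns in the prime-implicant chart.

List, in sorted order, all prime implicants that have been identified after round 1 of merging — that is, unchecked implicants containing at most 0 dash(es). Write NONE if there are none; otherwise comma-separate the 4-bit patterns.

size-2^0 implicants → 0101  0110(✓)  1100(✓)  1110(✓)  1111(✓)
size-2^1 implicants → -110  11-0  111-
Unchecked terms (primes): -110, 0101, 11-0, 111-

0101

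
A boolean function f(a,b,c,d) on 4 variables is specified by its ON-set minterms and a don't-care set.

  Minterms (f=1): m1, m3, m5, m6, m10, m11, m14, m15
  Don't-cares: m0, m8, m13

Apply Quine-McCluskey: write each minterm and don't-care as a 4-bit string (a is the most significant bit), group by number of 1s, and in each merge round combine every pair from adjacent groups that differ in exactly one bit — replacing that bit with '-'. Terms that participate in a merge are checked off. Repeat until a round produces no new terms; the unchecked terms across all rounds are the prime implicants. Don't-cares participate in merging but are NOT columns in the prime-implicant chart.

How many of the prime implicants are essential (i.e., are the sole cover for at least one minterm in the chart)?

1

[col 0] 0000*, 0001*, 0011*, 0101*, 0110*, 1000*, 1010*, 1011*, 1101*, 1110*, 1111*
[col 1] -000, -011, -101, -110, 0-01, 00-1, 000-, 1-10*, 1-11*, 10-0, 101-*, 11-1, 111-*
[col 2] 1-1-
Prime implicants: -000, -011, -101, -110, 0-01, 00-1, 000-, 1-1-, 10-0, 11-1
PI chart (minterm → PIs covering it):
  1 | 0-01,00-1,000-
  3 | -011,00-1
  5 | -101,0-01
  6 | -110  (sole → essential)
  10 | 1-1-,10-0
  11 | -011,1-1-
  14 | -110,1-1-
  15 | 1-1-,11-1
Essential prime implicants: -110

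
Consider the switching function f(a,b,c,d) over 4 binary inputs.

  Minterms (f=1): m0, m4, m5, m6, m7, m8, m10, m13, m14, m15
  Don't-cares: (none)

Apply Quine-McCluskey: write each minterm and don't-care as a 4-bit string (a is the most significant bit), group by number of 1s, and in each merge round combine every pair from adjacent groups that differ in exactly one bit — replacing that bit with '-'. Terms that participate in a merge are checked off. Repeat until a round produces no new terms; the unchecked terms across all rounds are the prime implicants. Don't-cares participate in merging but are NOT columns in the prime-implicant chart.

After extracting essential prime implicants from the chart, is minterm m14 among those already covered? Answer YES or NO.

NO

size-2^0 implicants → 0000(✓)  0100(✓)  0101(✓)  0110(✓)  0111(✓)  1000(✓)  1010(✓)  1101(✓)  1110(✓)  1111(✓)
size-2^1 implicants → -000  -101(✓)  -110(✓)  -111(✓)  0-00  01-0(✓)  01-1(✓)  010-(✓)  011-(✓)  1-10  10-0  11-1(✓)  111-(✓)
size-2^2 implicants → -1-1  -11-  01--
Unchecked terms (primes): -000, -1-1, -11-, 0-00, 01--, 1-10, 10-0
Minterm coverage:
  m0 ⊆ -000,0-00
  m4 ⊆ 0-00,01--
  m5 ⊆ -1-1,01--
  m6 ⊆ -11-,01--
  m7 ⊆ -1-1,-11-,01--
  m8 ⊆ -000,10-0
  m10 ⊆ 1-10,10-0
  m13 ⊆ -1-1 [E]
  m14 ⊆ -11-,1-10
  m15 ⊆ -1-1,-11-
E = {-1-1}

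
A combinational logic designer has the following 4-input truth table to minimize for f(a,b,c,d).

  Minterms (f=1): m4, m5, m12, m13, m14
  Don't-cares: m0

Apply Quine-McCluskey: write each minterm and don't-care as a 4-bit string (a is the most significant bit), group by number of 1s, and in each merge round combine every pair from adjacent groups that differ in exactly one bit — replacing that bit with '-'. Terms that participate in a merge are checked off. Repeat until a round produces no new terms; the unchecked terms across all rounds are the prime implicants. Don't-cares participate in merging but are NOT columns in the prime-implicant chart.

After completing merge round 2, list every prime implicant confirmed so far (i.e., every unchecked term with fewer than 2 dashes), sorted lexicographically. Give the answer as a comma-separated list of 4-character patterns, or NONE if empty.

0-00, 11-0

size-2^0 implicants → 0000(✓)  0100(✓)  0101(✓)  1100(✓)  1101(✓)  1110(✓)
size-2^1 implicants → -100(✓)  -101(✓)  0-00  010-(✓)  11-0  110-(✓)
size-2^2 implicants → -10-
Unchecked terms (primes): -10-, 0-00, 11-0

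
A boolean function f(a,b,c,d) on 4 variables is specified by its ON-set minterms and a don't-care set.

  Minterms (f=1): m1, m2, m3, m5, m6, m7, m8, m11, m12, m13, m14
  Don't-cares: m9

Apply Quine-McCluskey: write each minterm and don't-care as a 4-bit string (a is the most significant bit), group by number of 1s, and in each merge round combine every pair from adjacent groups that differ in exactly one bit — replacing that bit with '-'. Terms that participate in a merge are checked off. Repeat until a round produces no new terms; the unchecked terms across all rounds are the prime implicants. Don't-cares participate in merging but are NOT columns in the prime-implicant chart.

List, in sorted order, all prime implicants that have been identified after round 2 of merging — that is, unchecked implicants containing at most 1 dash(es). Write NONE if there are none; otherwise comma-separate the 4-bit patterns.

size-2^0 implicants → 0001(✓)  0010(✓)  0011(✓)  0101(✓)  0110(✓)  0111(✓)  1000(✓)  1001(✓)  1011(✓)  1100(✓)  1101(✓)  1110(✓)
size-2^1 implicants → -001(✓)  -011(✓)  -101(✓)  -110  0-01(✓)  0-10(✓)  0-11(✓)  00-1(✓)  001-(✓)  01-1(✓)  011-(✓)  1-00(✓)  1-01(✓)  10-1(✓)  100-(✓)  11-0  110-(✓)
size-2^2 implicants → --01  -0-1  0--1  0-1-  1-0-
Unchecked terms (primes): --01, -0-1, -110, 0--1, 0-1-, 1-0-, 11-0

-110, 11-0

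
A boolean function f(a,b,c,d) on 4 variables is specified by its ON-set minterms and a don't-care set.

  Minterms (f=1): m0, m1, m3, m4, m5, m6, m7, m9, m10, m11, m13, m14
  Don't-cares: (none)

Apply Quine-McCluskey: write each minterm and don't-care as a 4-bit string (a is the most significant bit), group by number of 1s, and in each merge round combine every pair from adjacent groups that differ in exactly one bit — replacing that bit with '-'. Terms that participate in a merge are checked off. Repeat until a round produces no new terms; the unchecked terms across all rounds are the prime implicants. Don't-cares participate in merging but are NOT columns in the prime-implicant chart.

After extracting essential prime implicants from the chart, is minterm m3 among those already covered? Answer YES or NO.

Round 0: 0000✓ 0001✓ 0011✓ 0100✓ 0101✓ 0110✓ 0111✓ 1001✓ 1010✓ 1011✓ 1101✓ 1110✓
Round 1: -001✓ -011✓ -101✓ -110 0-00✓ 0-01✓ 0-11✓ 00-1✓ 000-✓ 01-0✓ 01-1✓ 010-✓ 011-✓ 1-01✓ 1-10 10-1✓ 101-
Round 2: --01 -0-1 0--1 0-0- 01--
PIs = {--01, -0-1, -110, 0--1, 0-0-, 01--, 1-10, 101-}
Coverage chart:
  m0: 0-0- ←essential
  m1: --01,-0-1,0--1,0-0-
  m3: -0-1,0--1
  m4: 0-0-,01--
  m5: --01,0--1,0-0-,01--
  m6: -110,01--
  m7: 0--1,01--
  m9: --01,-0-1
  m10: 1-10,101-
  m11: -0-1,101-
  m13: --01 ←essential
  m14: -110,1-10
Essential: --01, 0-0-

NO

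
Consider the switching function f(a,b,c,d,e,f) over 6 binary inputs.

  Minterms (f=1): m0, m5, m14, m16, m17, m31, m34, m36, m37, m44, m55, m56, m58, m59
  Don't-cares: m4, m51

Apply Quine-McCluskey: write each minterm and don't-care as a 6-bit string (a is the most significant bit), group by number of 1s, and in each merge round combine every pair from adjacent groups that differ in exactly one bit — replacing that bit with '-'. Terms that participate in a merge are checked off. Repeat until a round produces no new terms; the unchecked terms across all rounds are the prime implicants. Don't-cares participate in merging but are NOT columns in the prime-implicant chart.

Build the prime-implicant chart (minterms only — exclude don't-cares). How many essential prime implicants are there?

size-2^0 implicants → 000000(✓)  000100(✓)  000101(✓)  001110  010000(✓)  010001(✓)  011111  100010  100100(✓)  100101(✓)  101100(✓)  110011(✓)  110111(✓)  111000(✓)  111010(✓)  111011(✓)
size-2^1 implicants → -00100(✓)  -00101(✓)  0-0000  000-00  00010-(✓)  01000-  10-100  10010-(✓)  11-011  110-11  1110-0  11101-
size-2^2 implicants → -0010-
Unchecked terms (primes): -0010-, 0-0000, 000-00, 001110, 01000-, 011111, 10-100, 100010, 11-011, 110-11, 1110-0, 11101-
Minterm coverage:
  m0 ⊆ 0-0000,000-00
  m5 ⊆ -0010- [E]
  m14 ⊆ 001110 [E]
  m16 ⊆ 0-0000,01000-
  m17 ⊆ 01000- [E]
  m31 ⊆ 011111 [E]
  m34 ⊆ 100010 [E]
  m36 ⊆ -0010-,10-100
  m37 ⊆ -0010- [E]
  m44 ⊆ 10-100 [E]
  m55 ⊆ 110-11 [E]
  m56 ⊆ 1110-0 [E]
  m58 ⊆ 1110-0,11101-
  m59 ⊆ 11-011,11101-
E = {-0010-, 001110, 01000-, 011111, 10-100, 100010, 110-11, 1110-0}

8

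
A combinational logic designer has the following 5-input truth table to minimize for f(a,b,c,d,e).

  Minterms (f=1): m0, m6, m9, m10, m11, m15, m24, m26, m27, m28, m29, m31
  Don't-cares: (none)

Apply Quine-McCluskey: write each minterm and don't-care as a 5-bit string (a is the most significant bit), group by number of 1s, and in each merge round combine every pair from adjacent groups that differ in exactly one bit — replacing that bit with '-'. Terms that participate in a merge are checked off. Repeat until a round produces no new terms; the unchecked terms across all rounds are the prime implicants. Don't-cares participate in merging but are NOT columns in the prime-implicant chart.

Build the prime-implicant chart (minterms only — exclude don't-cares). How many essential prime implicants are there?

5

[col 0] 00000, 00110, 01001*, 01010*, 01011*, 01111*, 11000*, 11010*, 11011*, 11100*, 11101*, 11111*
[col 1] -1010*, -1011*, -1111*, 01-11*, 010-1, 0101-*, 11-00, 11-11*, 110-0, 1101-*, 111-1, 1110-
[col 2] -1-11, -101-
Prime implicants: -1-11, -101-, 00000, 00110, 010-1, 11-00, 110-0, 111-1, 1110-
PI chart (minterm → PIs covering it):
  0 | 00000  (sole → essential)
  6 | 00110  (sole → essential)
  9 | 010-1  (sole → essential)
  10 | -101-  (sole → essential)
  11 | -1-11,-101-,010-1
  15 | -1-11  (sole → essential)
  24 | 11-00,110-0
  26 | -101-,110-0
  27 | -1-11,-101-
  28 | 11-00,1110-
  29 | 111-1,1110-
  31 | -1-11,111-1
Essential prime implicants: -1-11, -101-, 00000, 00110, 010-1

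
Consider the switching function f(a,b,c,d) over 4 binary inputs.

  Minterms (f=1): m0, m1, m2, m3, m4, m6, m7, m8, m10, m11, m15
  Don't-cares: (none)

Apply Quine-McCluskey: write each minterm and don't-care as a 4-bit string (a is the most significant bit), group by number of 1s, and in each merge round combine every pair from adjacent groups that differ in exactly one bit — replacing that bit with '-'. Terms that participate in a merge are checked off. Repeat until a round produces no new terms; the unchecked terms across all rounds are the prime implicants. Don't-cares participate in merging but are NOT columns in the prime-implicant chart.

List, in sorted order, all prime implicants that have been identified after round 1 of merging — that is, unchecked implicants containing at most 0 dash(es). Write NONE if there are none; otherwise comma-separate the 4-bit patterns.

NONE

[col 0] 0000*, 0001*, 0010*, 0011*, 0100*, 0110*, 0111*, 1000*, 1010*, 1011*, 1111*
[col 1] -000*, -010*, -011*, -111*, 0-00*, 0-10*, 0-11*, 00-0*, 00-1*, 000-*, 001-*, 01-0*, 011-*, 1-11*, 10-0*, 101-*
[col 2] --11, -0-0, -01-, 0--0, 0-1-, 00--
Prime implicants: --11, -0-0, -01-, 0--0, 0-1-, 00--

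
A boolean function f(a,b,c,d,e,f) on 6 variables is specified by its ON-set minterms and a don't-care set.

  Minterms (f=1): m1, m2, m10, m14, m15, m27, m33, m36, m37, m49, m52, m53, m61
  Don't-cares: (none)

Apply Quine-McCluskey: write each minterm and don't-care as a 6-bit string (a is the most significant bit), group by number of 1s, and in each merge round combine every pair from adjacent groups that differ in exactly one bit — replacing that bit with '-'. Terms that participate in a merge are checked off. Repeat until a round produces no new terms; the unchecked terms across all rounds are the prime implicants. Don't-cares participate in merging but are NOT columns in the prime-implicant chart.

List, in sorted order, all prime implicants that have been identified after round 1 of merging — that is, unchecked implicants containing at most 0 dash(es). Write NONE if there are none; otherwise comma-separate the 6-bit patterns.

011011

size-2^0 implicants → 000001(✓)  000010(✓)  001010(✓)  001110(✓)  001111(✓)  011011  100001(✓)  100100(✓)  100101(✓)  110001(✓)  110100(✓)  110101(✓)  111101(✓)
size-2^1 implicants → -00001  00-010  001-10  00111-  1-0001(✓)  1-0100(✓)  1-0101(✓)  100-01(✓)  10010-(✓)  11-101  110-01(✓)  11010-(✓)
size-2^2 implicants → 1-0-01  1-010-
Unchecked terms (primes): -00001, 00-010, 001-10, 00111-, 011011, 1-0-01, 1-010-, 11-101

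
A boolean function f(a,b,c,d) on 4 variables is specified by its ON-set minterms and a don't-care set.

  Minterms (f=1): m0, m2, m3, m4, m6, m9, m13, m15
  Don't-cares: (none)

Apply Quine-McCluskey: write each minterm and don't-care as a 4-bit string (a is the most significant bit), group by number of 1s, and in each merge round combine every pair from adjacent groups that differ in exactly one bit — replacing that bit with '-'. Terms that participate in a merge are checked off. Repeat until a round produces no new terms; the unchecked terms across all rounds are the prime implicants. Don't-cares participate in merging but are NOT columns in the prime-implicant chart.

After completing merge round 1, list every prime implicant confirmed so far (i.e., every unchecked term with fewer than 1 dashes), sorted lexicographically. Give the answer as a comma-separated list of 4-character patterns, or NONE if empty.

[col 0] 0000*, 0010*, 0011*, 0100*, 0110*, 1001*, 1101*, 1111*
[col 1] 0-00*, 0-10*, 00-0*, 001-, 01-0*, 1-01, 11-1
[col 2] 0--0
Prime implicants: 0--0, 001-, 1-01, 11-1

NONE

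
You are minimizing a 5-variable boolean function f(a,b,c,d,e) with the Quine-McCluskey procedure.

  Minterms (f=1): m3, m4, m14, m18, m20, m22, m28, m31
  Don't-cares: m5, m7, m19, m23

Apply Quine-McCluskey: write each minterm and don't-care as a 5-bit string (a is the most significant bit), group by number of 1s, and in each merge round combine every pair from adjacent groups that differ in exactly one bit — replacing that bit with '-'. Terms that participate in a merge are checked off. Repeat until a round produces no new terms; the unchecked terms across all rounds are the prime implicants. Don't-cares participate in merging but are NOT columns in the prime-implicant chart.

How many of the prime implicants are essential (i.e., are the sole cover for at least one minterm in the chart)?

5

Round 0: 00011✓ 00100✓ 00101✓ 00111✓ 01110 10010✓ 10011✓ 10100✓ 10110✓ 10111✓ 11100✓ 11111✓
Round 1: -0011✓ -0100 -0111✓ 00-11✓ 001-1 0010- 1-100 1-111 10-10✓ 10-11✓ 1001-✓ 101-0 1011-✓
Round 2: -0-11 10-1-
PIs = {-0-11, -0100, 001-1, 0010-, 01110, 1-100, 1-111, 10-1-, 101-0}
Coverage chart:
  m3: -0-11 ←essential
  m4: -0100,0010-
  m14: 01110 ←essential
  m18: 10-1- ←essential
  m20: -0100,1-100,101-0
  m22: 10-1-,101-0
  m28: 1-100 ←essential
  m31: 1-111 ←essential
Essential: -0-11, 01110, 1-100, 1-111, 10-1-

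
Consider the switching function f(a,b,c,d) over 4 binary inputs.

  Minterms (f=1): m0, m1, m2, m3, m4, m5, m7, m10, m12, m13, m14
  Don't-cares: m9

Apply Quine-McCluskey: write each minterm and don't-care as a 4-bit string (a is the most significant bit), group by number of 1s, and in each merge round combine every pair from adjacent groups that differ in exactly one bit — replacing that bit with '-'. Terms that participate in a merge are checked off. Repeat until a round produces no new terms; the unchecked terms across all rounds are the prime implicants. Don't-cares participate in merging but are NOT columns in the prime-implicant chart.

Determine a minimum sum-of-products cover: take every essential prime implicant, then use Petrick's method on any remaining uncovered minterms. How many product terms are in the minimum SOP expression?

size-2^0 implicants → 0000(✓)  0001(✓)  0010(✓)  0011(✓)  0100(✓)  0101(✓)  0111(✓)  1001(✓)  1010(✓)  1100(✓)  1101(✓)  1110(✓)
size-2^1 implicants → -001(✓)  -010  -100(✓)  -101(✓)  0-00(✓)  0-01(✓)  0-11(✓)  00-0(✓)  00-1(✓)  000-(✓)  001-(✓)  01-1(✓)  010-(✓)  1-01(✓)  1-10  11-0  110-(✓)
size-2^2 implicants → --01  -10-  0--1  0-0-  00--
Unchecked terms (primes): --01, -010, -10-, 0--1, 0-0-, 00--, 1-10, 11-0
Minterm coverage:
  m0 ⊆ 0-0-,00--
  m1 ⊆ --01,0--1,0-0-,00--
  m2 ⊆ -010,00--
  m3 ⊆ 0--1,00--
  m4 ⊆ -10-,0-0-
  m5 ⊆ --01,-10-,0--1,0-0-
  m7 ⊆ 0--1 [E]
  m10 ⊆ -010,1-10
  m12 ⊆ -10-,11-0
  m13 ⊆ --01,-10-
  m14 ⊆ 1-10,11-0
E = {0--1}
Petrick residual → -10-, 00--, 1-10
Cover = bc' + a'd + a'b' + acd'  |cover|=4

4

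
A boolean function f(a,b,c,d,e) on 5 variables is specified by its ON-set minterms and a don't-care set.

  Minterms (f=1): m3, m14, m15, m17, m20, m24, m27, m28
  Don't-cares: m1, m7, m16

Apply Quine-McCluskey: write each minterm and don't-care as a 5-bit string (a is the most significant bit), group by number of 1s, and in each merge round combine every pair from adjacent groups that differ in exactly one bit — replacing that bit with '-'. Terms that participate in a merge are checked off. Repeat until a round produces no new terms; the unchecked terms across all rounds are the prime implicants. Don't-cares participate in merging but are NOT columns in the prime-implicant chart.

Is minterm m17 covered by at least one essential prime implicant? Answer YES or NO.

NO

size-2^0 implicants → 00001(✓)  00011(✓)  00111(✓)  01110(✓)  01111(✓)  10000(✓)  10001(✓)  10100(✓)  11000(✓)  11011  11100(✓)
size-2^1 implicants → -0001  0-111  00-11  000-1  0111-  1-000(✓)  1-100(✓)  10-00(✓)  1000-  11-00(✓)
size-2^2 implicants → 1--00
Unchecked terms (primes): -0001, 0-111, 00-11, 000-1, 0111-, 1--00, 1000-, 11011
Minterm coverage:
  m3 ⊆ 00-11,000-1
  m14 ⊆ 0111- [E]
  m15 ⊆ 0-111,0111-
  m17 ⊆ -0001,1000-
  m20 ⊆ 1--00 [E]
  m24 ⊆ 1--00 [E]
  m27 ⊆ 11011 [E]
  m28 ⊆ 1--00 [E]
E = {0111-, 1--00, 11011}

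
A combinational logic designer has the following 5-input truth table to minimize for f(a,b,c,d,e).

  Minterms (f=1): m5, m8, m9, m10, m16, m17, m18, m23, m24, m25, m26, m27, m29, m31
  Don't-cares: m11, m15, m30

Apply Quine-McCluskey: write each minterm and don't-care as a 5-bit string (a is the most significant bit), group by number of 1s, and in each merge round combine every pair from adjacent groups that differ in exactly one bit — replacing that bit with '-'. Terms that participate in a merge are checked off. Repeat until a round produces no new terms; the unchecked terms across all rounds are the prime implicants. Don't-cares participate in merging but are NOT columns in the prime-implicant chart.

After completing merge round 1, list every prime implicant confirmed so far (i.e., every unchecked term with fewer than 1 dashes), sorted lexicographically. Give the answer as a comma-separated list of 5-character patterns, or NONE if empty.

00101

Round 0: 00101 01000✓ 01001✓ 01010✓ 01011✓ 01111✓ 10000✓ 10001✓ 10010✓ 10111✓ 11000✓ 11001✓ 11010✓ 11011✓ 11101✓ 11110✓ 11111✓
Round 1: -1000✓ -1001✓ -1010✓ -1011✓ -1111✓ 01-11✓ 010-0✓ 010-1✓ 0100-✓ 0101-✓ 1-000✓ 1-001✓ 1-010✓ 1-111 100-0✓ 1000-✓ 11-01✓ 11-10✓ 11-11✓ 110-0✓ 110-1✓ 1100-✓ 1101-✓ 111-1✓ 1111-✓
Round 2: -1-11 -10-0✓ -10-1✓ -100-✓ -101-✓ 010--✓ 1-0-0 1-00- 11--1 11-1- 110--✓
Round 3: -10--
PIs = {-1-11, -10--, 00101, 1-0-0, 1-00-, 1-111, 11--1, 11-1-}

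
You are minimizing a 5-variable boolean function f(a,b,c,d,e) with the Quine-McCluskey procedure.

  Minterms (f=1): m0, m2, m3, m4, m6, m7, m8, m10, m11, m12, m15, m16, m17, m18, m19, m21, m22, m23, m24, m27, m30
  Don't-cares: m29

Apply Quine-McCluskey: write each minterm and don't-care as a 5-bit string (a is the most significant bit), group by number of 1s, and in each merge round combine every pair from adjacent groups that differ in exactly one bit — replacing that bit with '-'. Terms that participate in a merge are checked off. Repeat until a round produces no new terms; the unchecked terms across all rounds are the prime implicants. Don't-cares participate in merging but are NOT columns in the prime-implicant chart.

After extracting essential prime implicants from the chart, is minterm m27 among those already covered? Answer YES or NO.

YES

size-2^0 implicants → 00000(✓)  00010(✓)  00011(✓)  00100(✓)  00110(✓)  00111(✓)  01000(✓)  01010(✓)  01011(✓)  01100(✓)  01111(✓)  10000(✓)  10001(✓)  10010(✓)  10011(✓)  10101(✓)  10110(✓)  10111(✓)  11000(✓)  11011(✓)  11101(✓)  11110(✓)
size-2^1 implicants → -0000(✓)  -0010(✓)  -0011(✓)  -0110(✓)  -0111(✓)  -1000(✓)  -1011(✓)  0-000(✓)  0-010(✓)  0-011(✓)  0-100(✓)  0-111(✓)  00-00(✓)  00-10(✓)  00-11(✓)  000-0(✓)  0001-(✓)  001-0(✓)  0011-(✓)  01-00(✓)  01-11(✓)  010-0(✓)  0101-(✓)  1-000(✓)  1-011(✓)  1-101  1-110  10-01(✓)  10-10(✓)  10-11(✓)  100-0(✓)  100-1(✓)  1000-(✓)  1001-(✓)  101-1(✓)  1011-(✓)
size-2^2 implicants → --000  --011  -0-10(✓)  -0-11(✓)  -00-0  -001-(✓)  -011-(✓)  0--00  0--11  0-0-0  0-01-  00--0  00-1-(✓)  10--1  10-1-(✓)  100--
size-2^3 implicants → -0-1-
Unchecked terms (primes): --000, --011, -0-1-, -00-0, 0--00, 0--11, 0-0-0, 0-01-, 00--0, 1-101, 1-110, 10--1, 100--
Minterm coverage:
  m0 ⊆ --000,-00-0,0--00,0-0-0,00--0
  m2 ⊆ -0-1-,-00-0,0-0-0,0-01-,00--0
  m3 ⊆ --011,-0-1-,0--11,0-01-
  m4 ⊆ 0--00,00--0
  m6 ⊆ -0-1-,00--0
  m7 ⊆ -0-1-,0--11
  m8 ⊆ --000,0--00,0-0-0
  m10 ⊆ 0-0-0,0-01-
  m11 ⊆ --011,0--11,0-01-
  m12 ⊆ 0--00 [E]
  m15 ⊆ 0--11 [E]
  m16 ⊆ --000,-00-0,100--
  m17 ⊆ 10--1,100--
  m18 ⊆ -0-1-,-00-0,100--
  m19 ⊆ --011,-0-1-,10--1,100--
  m21 ⊆ 1-101,10--1
  m22 ⊆ -0-1-,1-110
  m23 ⊆ -0-1-,10--1
  m24 ⊆ --000 [E]
  m27 ⊆ --011 [E]
  m30 ⊆ 1-110 [E]
E = {--000, --011, 0--00, 0--11, 1-110}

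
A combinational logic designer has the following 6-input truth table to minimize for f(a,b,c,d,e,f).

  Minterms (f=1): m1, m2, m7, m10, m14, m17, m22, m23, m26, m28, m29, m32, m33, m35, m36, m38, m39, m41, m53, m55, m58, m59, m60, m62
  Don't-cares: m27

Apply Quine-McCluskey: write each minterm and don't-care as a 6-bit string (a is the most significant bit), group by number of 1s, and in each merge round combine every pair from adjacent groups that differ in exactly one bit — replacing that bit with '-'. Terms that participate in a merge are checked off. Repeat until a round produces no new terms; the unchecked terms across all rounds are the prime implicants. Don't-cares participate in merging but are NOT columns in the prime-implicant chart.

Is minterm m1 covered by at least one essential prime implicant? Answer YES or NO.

Round 0: 000001✓ 000010✓ 000111✓ 001010✓ 001110✓ 010001✓ 010110✓ 010111✓ 011010✓ 011011✓ 011100✓ 011101✓ 100000✓ 100001✓ 100011✓ 100100✓ 100110✓ 100111✓ 101001✓ 110101✓ 110111✓ 111010✓ 111011✓ 111100✓ 111110✓
Round 1: -00001 -00111✓ -10111✓ -11010✓ -11011✓ -11100 0-0001 0-0111✓ 0-1010 00-010 001-10 01011- 01101-✓ 01110- 1-0111✓ 10-001 100-00 100-11 1000-1 10000- 1001-0 10011- 1101-1 111-10 11101-✓ 1111-0
Round 2: --0111 -1101-
PIs = {--0111, -00001, -1101-, -11100, 0-0001, 0-1010, 00-010, 001-10, 01011-, 01110-, 10-001, 100-00, 100-11, 1000-1, 10000-, 1001-0, 10011-, 1101-1, 111-10, 1111-0}
Coverage chart:
  m1: -00001,0-0001
  m2: 00-010 ←essential
  m7: --0111 ←essential
  m10: 0-1010,00-010,001-10
  m14: 001-10 ←essential
  m17: 0-0001 ←essential
  m22: 01011- ←essential
  m23: --0111,01011-
  m26: -1101-,0-1010
  m28: -11100,01110-
  m29: 01110- ←essential
  m32: 100-00,10000-
  m33: -00001,10-001,1000-1,10000-
  m35: 100-11,1000-1
  m36: 100-00,1001-0
  m38: 1001-0,10011-
  m39: --0111,100-11,10011-
  m41: 10-001 ←essential
  m53: 1101-1 ←essential
  m55: --0111,1101-1
  m58: -1101-,111-10
  m59: -1101- ←essential
  m60: -11100,1111-0
  m62: 111-10,1111-0
Essential: --0111, -1101-, 0-0001, 00-010, 001-10, 01011-, 01110-, 10-001, 1101-1

YES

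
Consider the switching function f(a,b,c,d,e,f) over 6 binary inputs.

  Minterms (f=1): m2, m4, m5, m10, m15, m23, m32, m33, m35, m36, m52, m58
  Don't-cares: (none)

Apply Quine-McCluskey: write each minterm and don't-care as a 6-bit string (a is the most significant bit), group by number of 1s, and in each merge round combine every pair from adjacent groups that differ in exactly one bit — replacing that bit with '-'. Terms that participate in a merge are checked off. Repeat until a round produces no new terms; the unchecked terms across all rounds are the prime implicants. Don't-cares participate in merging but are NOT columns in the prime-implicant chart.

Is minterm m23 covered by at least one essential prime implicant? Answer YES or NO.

YES

Round 0: 000010✓ 000100✓ 000101✓ 001010✓ 001111 010111 100000✓ 100001✓ 100011✓ 100100✓ 110100✓ 111010
Round 1: -00100 00-010 00010- 1-0100 100-00 1000-1 10000-
PIs = {-00100, 00-010, 00010-, 001111, 010111, 1-0100, 100-00, 1000-1, 10000-, 111010}
Coverage chart:
  m2: 00-010 ←essential
  m4: -00100,00010-
  m5: 00010- ←essential
  m10: 00-010 ←essential
  m15: 001111 ←essential
  m23: 010111 ←essential
  m32: 100-00,10000-
  m33: 1000-1,10000-
  m35: 1000-1 ←essential
  m36: -00100,1-0100,100-00
  m52: 1-0100 ←essential
  m58: 111010 ←essential
Essential: 00-010, 00010-, 001111, 010111, 1-0100, 1000-1, 111010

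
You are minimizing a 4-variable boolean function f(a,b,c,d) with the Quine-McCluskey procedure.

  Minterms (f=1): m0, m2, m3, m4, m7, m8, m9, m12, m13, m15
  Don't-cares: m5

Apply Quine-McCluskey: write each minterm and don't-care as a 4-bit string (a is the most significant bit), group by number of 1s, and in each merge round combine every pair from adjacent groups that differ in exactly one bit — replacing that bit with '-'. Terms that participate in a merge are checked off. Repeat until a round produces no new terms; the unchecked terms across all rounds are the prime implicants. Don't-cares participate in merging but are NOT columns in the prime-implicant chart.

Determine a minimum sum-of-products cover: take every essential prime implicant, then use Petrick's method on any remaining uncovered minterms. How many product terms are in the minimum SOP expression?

4

[col 0] 0000*, 0010*, 0011*, 0100*, 0101*, 0111*, 1000*, 1001*, 1100*, 1101*, 1111*
[col 1] -000*, -100*, -101*, -111*, 0-00*, 0-11, 00-0, 001-, 01-1*, 010-*, 1-00*, 1-01*, 100-*, 11-1*, 110-*
[col 2] --00, -1-1, -10-, 1-0-
Prime implicants: --00, -1-1, -10-, 0-11, 00-0, 001-, 1-0-
PI chart (minterm → PIs covering it):
  0 | --00,00-0
  2 | 00-0,001-
  3 | 0-11,001-
  4 | --00,-10-
  7 | -1-1,0-11
  8 | --00,1-0-
  9 | 1-0-  (sole → essential)
  12 | --00,-10-,1-0-
  13 | -1-1,-10-,1-0-
  15 | -1-1  (sole → essential)
Essential prime implicants: -1-1, 1-0-
Petrick residual → --00, 001-
Minimum SOP uses 4 PIs: c'd' + bd + a'b'c + ac'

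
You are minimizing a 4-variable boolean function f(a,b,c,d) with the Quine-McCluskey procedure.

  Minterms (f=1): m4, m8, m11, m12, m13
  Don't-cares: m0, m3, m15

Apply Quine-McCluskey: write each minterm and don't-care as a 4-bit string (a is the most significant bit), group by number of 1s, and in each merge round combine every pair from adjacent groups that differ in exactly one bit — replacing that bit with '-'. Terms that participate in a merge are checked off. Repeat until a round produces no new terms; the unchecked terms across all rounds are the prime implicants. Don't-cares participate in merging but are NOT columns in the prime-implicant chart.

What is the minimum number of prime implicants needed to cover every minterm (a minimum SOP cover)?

3

size-2^0 implicants → 0000(✓)  0011(✓)  0100(✓)  1000(✓)  1011(✓)  1100(✓)  1101(✓)  1111(✓)
size-2^1 implicants → -000(✓)  -011  -100(✓)  0-00(✓)  1-00(✓)  1-11  11-1  110-
size-2^2 implicants → --00
Unchecked terms (primes): --00, -011, 1-11, 11-1, 110-
Minterm coverage:
  m4 ⊆ --00 [E]
  m8 ⊆ --00 [E]
  m11 ⊆ -011,1-11
  m12 ⊆ --00,110-
  m13 ⊆ 11-1,110-
E = {--00}
Petrick residual → -011, 11-1
Cover = c'd' + b'cd + abd  |cover|=3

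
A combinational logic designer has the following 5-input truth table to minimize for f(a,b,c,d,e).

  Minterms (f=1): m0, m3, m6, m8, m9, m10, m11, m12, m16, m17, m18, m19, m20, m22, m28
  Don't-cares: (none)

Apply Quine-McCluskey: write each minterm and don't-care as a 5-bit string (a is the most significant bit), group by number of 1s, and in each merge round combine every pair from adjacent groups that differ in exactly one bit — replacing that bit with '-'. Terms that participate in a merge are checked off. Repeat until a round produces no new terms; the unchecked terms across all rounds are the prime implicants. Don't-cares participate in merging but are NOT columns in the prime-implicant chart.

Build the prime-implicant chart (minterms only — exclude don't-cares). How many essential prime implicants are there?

3

size-2^0 implicants → 00000(✓)  00011(✓)  00110(✓)  01000(✓)  01001(✓)  01010(✓)  01011(✓)  01100(✓)  10000(✓)  10001(✓)  10010(✓)  10011(✓)  10100(✓)  10110(✓)  11100(✓)
size-2^1 implicants → -0000  -0011  -0110  -1100  0-000  0-011  01-00  010-0(✓)  010-1(✓)  0100-(✓)  0101-(✓)  1-100  10-00(✓)  10-10(✓)  100-0(✓)  100-1(✓)  1000-(✓)  1001-(✓)  101-0(✓)
size-2^2 implicants → 010--  10--0  100--
Unchecked terms (primes): -0000, -0011, -0110, -1100, 0-000, 0-011, 01-00, 010--, 1-100, 10--0, 100--
Minterm coverage:
  m0 ⊆ -0000,0-000
  m3 ⊆ -0011,0-011
  m6 ⊆ -0110 [E]
  m8 ⊆ 0-000,01-00,010--
  m9 ⊆ 010-- [E]
  m10 ⊆ 010-- [E]
  m11 ⊆ 0-011,010--
  m12 ⊆ -1100,01-00
  m16 ⊆ -0000,10--0,100--
  m17 ⊆ 100-- [E]
  m18 ⊆ 10--0,100--
  m19 ⊆ -0011,100--
  m20 ⊆ 1-100,10--0
  m22 ⊆ -0110,10--0
  m28 ⊆ -1100,1-100
E = {-0110, 010--, 100--}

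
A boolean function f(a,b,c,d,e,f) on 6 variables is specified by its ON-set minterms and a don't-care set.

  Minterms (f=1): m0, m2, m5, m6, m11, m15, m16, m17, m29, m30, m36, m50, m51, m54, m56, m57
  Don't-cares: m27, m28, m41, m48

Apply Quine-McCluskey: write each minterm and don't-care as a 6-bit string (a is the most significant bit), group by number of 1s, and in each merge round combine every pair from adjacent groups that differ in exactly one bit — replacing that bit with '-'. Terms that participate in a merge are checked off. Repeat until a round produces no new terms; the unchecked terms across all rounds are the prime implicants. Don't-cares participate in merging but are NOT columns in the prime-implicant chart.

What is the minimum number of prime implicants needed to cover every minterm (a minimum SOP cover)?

11

Round 0: 000000✓ 000010✓ 000101 000110✓ 001011✓ 001111✓ 010000✓ 010001✓ 011011✓ 011100✓ 011101✓ 011110✓ 100100 101001✓ 110000✓ 110010✓ 110011✓ 110110✓ 111000✓ 111001✓
Round 1: -10000 0-0000 0-1011 000-10 0000-0 001-11 01000- 0111-0 01110- 1-1001 11-000 110-10 1100-0 11001- 11100-
PIs = {-10000, 0-0000, 0-1011, 000-10, 0000-0, 000101, 001-11, 01000-, 0111-0, 01110-, 1-1001, 100100, 11-000, 110-10, 1100-0, 11001-, 11100-}
Coverage chart:
  m0: 0-0000,0000-0
  m2: 000-10,0000-0
  m5: 000101 ←essential
  m6: 000-10 ←essential
  m11: 0-1011,001-11
  m15: 001-11 ←essential
  m16: -10000,0-0000,01000-
  m17: 01000- ←essential
  m29: 01110- ←essential
  m30: 0111-0 ←essential
  m36: 100100 ←essential
  m50: 110-10,1100-0,11001-
  m51: 11001- ←essential
  m54: 110-10 ←essential
  m56: 11-000,11100-
  m57: 1-1001,11100-
Essential: 000-10, 000101, 001-11, 01000-, 0111-0, 01110-, 100100, 110-10, 11001-
Petrick residual → 0-0000, 11100-
Min cover (11 terms): a'c'd'e'f' + a'b'c'ef' + a'b'c'de'f + a'b'cef + a'bc'd'e' + a'bcdf' + a'bcde' + ab'c'de'f' + abc'ef' + abc'd'e + abcd'e'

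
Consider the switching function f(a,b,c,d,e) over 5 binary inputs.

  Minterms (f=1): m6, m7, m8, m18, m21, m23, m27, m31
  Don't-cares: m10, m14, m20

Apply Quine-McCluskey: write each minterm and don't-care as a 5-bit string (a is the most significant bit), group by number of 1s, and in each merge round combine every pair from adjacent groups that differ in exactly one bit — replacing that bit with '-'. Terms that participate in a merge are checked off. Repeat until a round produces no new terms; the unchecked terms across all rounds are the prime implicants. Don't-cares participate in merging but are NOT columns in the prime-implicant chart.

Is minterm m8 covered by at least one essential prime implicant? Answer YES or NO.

Round 0: 00110✓ 00111✓ 01000✓ 01010✓ 01110✓ 10010 10100✓ 10101✓ 10111✓ 11011✓ 11111✓
Round 1: -0111 0-110 0011- 01-10 010-0 1-111 101-1 1010- 11-11
PIs = {-0111, 0-110, 0011-, 01-10, 010-0, 1-111, 10010, 101-1, 1010-, 11-11}
Coverage chart:
  m6: 0-110,0011-
  m7: -0111,0011-
  m8: 010-0 ←essential
  m18: 10010 ←essential
  m21: 101-1,1010-
  m23: -0111,1-111,101-1
  m27: 11-11 ←essential
  m31: 1-111,11-11
Essential: 010-0, 10010, 11-11

YES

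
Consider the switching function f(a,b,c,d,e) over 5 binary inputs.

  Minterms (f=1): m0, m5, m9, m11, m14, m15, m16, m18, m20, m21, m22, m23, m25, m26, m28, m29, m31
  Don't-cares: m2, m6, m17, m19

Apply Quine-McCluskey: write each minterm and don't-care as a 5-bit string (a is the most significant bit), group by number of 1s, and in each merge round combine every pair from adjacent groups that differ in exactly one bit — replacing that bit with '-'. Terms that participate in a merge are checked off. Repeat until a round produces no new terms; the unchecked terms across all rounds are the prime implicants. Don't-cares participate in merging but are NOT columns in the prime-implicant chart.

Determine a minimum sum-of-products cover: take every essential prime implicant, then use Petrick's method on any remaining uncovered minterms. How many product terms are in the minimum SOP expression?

Round 0: 00000✓ 00010✓ 00101✓ 00110✓ 01001✓ 01011✓ 01110✓ 01111✓ 10000✓ 10001✓ 10010✓ 10011✓ 10100✓ 10101✓ 10110✓ 10111✓ 11001✓ 11010✓ 11100✓ 11101✓ 11111✓
Round 1: -0000✓ -0010✓ -0101 -0110✓ -1001 -1111 0-110 00-10✓ 000-0✓ 01-11 010-1 0111- 1-001✓ 1-010 1-100✓ 1-101✓ 1-111✓ 10-00✓ 10-01✓ 10-10✓ 10-11✓ 100-0✓ 100-1✓ 1000-✓ 1001-✓ 101-0✓ 101-1✓ 1010-✓ 1011-✓ 11-01✓ 111-1✓ 1110-✓
Round 2: -0-10 -00-0 1--01 1-1-1 1-10- 10--0✓ 10--1✓ 10-0-✓ 10-1-✓ 100--✓ 101--✓
Round 3: 10---
PIs = {-0-10, -00-0, -0101, -1001, -1111, 0-110, 01-11, 010-1, 0111-, 1--01, 1-010, 1-1-1, 1-10-, 10---}
Coverage chart:
  m0: -00-0 ←essential
  m5: -0101 ←essential
  m9: -1001,010-1
  m11: 01-11,010-1
  m14: 0-110,0111-
  m15: -1111,01-11,0111-
  m16: -00-0,10---
  m18: -0-10,-00-0,1-010,10---
  m20: 1-10-,10---
  m21: -0101,1--01,1-1-1,1-10-,10---
  m22: -0-10,10---
  m23: 1-1-1,10---
  m25: -1001,1--01
  m26: 1-010 ←essential
  m28: 1-10- ←essential
  m29: 1--01,1-1-1,1-10-
  m31: -1111,1-1-1
Essential: -00-0, -0101, 1-010, 1-10-
Petrick residual → -0-10, -1001, 0-110, 01-11, 1-1-1
Min cover (9 terms): b'de' + b'c'e' + b'cd'e + bc'd'e + a'cde' + a'bde + ac'de' + ace + acd'

9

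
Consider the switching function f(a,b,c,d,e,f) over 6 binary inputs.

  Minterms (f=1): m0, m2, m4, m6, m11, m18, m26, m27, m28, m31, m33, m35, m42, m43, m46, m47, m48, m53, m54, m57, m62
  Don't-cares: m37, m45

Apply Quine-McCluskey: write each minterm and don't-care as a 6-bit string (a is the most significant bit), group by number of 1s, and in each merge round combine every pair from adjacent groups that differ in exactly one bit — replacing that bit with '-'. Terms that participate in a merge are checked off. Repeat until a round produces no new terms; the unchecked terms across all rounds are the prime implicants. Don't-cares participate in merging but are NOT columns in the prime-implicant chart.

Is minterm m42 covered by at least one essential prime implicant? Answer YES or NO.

YES

size-2^0 implicants → 000000(✓)  000010(✓)  000100(✓)  000110(✓)  001011(✓)  010010(✓)  011010(✓)  011011(✓)  011100  011111(✓)  100001(✓)  100011(✓)  100101(✓)  101010(✓)  101011(✓)  101101(✓)  101110(✓)  101111(✓)  110000  110101(✓)  110110(✓)  111001  111110(✓)
size-2^1 implicants → -01011  0-0010  0-1011  000-00(✓)  000-10(✓)  0000-0(✓)  0001-0(✓)  01-010  011-11  01101-  1-0101  1-1110  10-011  10-101  100-01  1000-1  101-10(✓)  101-11(✓)  10101-(✓)  1011-1  10111-(✓)  11-110
size-2^2 implicants → 000--0  101-1-
Unchecked terms (primes): -01011, 0-0010, 0-1011, 000--0, 01-010, 011-11, 01101-, 011100, 1-0101, 1-1110, 10-011, 10-101, 100-01, 1000-1, 101-1-, 1011-1, 11-110, 110000, 111001
Minterm coverage:
  m0 ⊆ 000--0 [E]
  m2 ⊆ 0-0010,000--0
  m4 ⊆ 000--0 [E]
  m6 ⊆ 000--0 [E]
  m11 ⊆ -01011,0-1011
  m18 ⊆ 0-0010,01-010
  m26 ⊆ 01-010,01101-
  m27 ⊆ 0-1011,011-11,01101-
  m28 ⊆ 011100 [E]
  m31 ⊆ 011-11 [E]
  m33 ⊆ 100-01,1000-1
  m35 ⊆ 10-011,1000-1
  m42 ⊆ 101-1- [E]
  m43 ⊆ -01011,10-011,101-1-
  m46 ⊆ 1-1110,101-1-
  m47 ⊆ 101-1-,1011-1
  m48 ⊆ 110000 [E]
  m53 ⊆ 1-0101 [E]
  m54 ⊆ 11-110 [E]
  m57 ⊆ 111001 [E]
  m62 ⊆ 1-1110,11-110
E = {000--0, 011-11, 011100, 1-0101, 101-1-, 11-110, 110000, 111001}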